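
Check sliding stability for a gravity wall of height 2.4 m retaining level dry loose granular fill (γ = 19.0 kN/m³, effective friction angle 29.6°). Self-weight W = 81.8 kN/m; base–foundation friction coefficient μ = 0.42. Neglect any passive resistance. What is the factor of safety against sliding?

1.85

K_a = tan²(45° − 29.6°/2) = 0.3387.
P_a = ½K_aγH² = 0.5×0.3387×19.0×2.4² = 18.54 kN/m, acting at H/3 = 0.8000 m above the base.
FS_sliding = μW / P_a = 0.42×81.8 / 18.54 = 1.853.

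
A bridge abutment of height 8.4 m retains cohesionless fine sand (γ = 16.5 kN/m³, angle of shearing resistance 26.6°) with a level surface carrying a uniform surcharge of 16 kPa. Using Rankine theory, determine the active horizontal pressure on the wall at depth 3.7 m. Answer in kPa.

29.4 kPa

K_a = (1 − sin φ)/(1 + sin φ) = 0.3814.
σ_v = γz + q = 16.5 × 3.7 + 16 = 77.05 kPa.
σ_h = K_a σ_v = 0.3814 × 77.05 = 29.39 kPa.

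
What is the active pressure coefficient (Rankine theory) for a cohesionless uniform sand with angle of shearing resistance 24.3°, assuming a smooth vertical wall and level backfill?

K_a = tan²(45° − φ/2) = tan²(32.85°) = 0.4169.

0.417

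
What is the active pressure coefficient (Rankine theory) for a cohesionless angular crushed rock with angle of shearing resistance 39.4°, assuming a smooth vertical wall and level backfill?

0.223

K_a = (1 − sin φ)/(1 + sin φ) = (1 − sin 39.4°)/(1 + sin 39.4°) = 0.2234.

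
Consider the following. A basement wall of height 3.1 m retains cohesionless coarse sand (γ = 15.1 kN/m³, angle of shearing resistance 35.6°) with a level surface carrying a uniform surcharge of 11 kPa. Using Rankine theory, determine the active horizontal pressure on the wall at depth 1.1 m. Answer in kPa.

7.29 kPa

K_a = (1 − sin φ)/(1 + sin φ) = 0.2641.
σ_v = γz + q = 15.1 × 1.1 + 11 = 27.61 kPa.
σ_h = K_a σ_v = 0.2641 × 27.61 = 7.292 kPa.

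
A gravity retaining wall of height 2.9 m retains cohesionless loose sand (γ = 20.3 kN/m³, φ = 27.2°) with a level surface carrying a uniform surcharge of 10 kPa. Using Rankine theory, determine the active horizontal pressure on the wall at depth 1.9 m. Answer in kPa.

18.1 kPa

K_a = (1 − sin φ)/(1 + sin φ) = 0.3726.
σ_v = γz + q = 20.3 × 1.9 + 10 = 48.57 kPa.
σ_h = K_a σ_v = 0.3726 × 48.57 = 18.10 kPa.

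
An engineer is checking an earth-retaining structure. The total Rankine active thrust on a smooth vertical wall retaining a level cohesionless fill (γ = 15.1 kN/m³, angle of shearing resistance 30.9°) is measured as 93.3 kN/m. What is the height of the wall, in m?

6.20 m

K_a = 0.3214. P_a = ½ K_a γ H² ⇒ H = √(2P_a/(K_a γ)).
H = √(2×93.3/(0.3214×15.1)) = 6.201 m.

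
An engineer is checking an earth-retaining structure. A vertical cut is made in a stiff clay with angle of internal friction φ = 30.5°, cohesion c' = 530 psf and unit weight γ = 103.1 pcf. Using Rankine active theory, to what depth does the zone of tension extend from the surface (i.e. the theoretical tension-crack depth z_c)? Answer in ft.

18.0 ft

K_a = tan²(45° − 30.5°/2) = 0.3267; √K_a = 0.5715.
The active pressure is zero where K_a γ z = 2c√K_a, so z_c = 2c/(γ√K_a) = 2×530/(103.1×0.5715) = 17.99 ft.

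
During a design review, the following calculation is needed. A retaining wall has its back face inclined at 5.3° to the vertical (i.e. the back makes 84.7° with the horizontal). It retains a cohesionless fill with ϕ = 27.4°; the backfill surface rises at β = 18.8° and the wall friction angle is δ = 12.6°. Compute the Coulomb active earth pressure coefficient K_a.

K_a = sin²(α+φ) / [sin²α · sin(α−δ) · (1 + √{sin(φ+δ)sin(φ−β) / (sin(α−δ)sin(α+β))})²].
With α = 84.7°, φ = 27.4°, δ = 12.6°, β = 18.8°: K_a = 0.5204.

0.520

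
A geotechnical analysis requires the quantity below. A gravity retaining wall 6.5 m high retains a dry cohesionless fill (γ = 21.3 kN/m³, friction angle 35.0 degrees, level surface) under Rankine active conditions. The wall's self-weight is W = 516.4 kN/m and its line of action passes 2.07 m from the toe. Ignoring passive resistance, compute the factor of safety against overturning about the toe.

K_a = tan²(45° − 35.0°/2) = 0.2710.
P_a = ½K_aγH² = 0.5×0.2710×21.3×6.5² = 121.9 kN/m, acting at H/3 = 2.167 m above the base.
Overturning moment M_o = P_a × H/3 = 121.9 × 2.167 = 264.2.
Resisting moment M_r = W × 2.07 = 516.4 × 2.07 = 1069.
FS_overturning = M_r/M_o = 1069/264.2 = 4.046.

4.05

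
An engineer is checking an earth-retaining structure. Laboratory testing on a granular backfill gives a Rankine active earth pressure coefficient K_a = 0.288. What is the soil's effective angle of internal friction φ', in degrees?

33.6°

K_a = tan²(45° − φ/2) ⇒ 45° − φ/2 = arctan(√0.288) = 28.22°.
φ = 2(45° − 28.22°) = 33.56°.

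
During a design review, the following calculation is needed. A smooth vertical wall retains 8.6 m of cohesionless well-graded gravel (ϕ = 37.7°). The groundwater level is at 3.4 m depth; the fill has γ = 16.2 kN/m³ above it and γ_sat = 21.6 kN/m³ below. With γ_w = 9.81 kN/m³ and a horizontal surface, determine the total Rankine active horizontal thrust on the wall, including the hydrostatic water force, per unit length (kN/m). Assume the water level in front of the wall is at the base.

263 kN/m

K_a = tan²(45° − φ/2) = 0.2411.
γ' = 21.6 − 9.81 = 11.79 kN/m³. Depth below WT = 5.2 m.
σ'_h at WT = K_a γ d_w = 13.28 kPa; at base = 13.28 + K_a γ' × 5.2 = 28.06 kPa.
P₁ (0–3.4 m) = ½×13.28×3.4 = 22.57. P₂ (3.4–8.6 m) = ½(13.28+28.06)×5.2 = 107.5.
P_w = ½ γ_w h₂² = 0.5×9.81×5.2² = 132.6. Total = 22.57+107.5+132.6 = 262.7 kN/m.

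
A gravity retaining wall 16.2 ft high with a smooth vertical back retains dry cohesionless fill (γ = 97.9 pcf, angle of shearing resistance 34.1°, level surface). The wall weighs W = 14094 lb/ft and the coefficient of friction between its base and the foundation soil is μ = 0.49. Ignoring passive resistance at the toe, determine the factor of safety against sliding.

K_a = tan²(45° − 34.1°/2) = 0.2815.
P_a = ½K_aγH² = 0.5×0.2815×97.9×16.2² = 3617 lb/ft, acting at H/3 = 5.400 ft above the base.
FS_sliding = μW / P_a = 0.49×14094 / 3617 = 1.910.

1.91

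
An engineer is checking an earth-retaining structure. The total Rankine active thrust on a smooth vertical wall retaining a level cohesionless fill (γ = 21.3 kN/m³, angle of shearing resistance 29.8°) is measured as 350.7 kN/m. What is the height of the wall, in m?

9.90 m

K_a = 0.3360. P_a = ½ K_a γ H² ⇒ H = √(2P_a/(K_a γ)).
H = √(2×350.7/(0.3360×21.3)) = 9.899 m.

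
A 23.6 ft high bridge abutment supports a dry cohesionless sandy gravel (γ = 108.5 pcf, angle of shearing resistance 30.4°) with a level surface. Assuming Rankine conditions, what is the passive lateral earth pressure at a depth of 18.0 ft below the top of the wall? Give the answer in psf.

5950 psf

K_p = (1 + sin φ)/(1 − sin φ) = 3.049.
σ_h = K_p γ z = 3.049 × 108.5 × 18.0 = 5954 psf.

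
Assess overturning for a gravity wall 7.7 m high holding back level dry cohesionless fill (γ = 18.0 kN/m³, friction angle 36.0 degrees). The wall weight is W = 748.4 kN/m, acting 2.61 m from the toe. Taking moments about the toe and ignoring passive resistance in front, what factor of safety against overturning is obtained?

K_a = tan²(45° − 36.0°/2) = 0.2596.
P_a = ½K_aγH² = 0.5×0.2596×18.0×7.7² = 138.5 kN/m, acting at H/3 = 2.567 m above the base.
Overturning moment M_o = P_a × H/3 = 138.5 × 2.567 = 355.6.
Resisting moment M_r = W × 2.61 = 748.4 × 2.61 = 1953.
FS_overturning = M_r/M_o = 1953/355.6 = 5.493.

5.49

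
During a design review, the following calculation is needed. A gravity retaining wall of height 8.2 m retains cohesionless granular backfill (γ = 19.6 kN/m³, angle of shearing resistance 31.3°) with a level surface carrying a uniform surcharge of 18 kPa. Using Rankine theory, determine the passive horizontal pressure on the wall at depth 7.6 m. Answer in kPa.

528 kPa

K_p = (1 + sin φ)/(1 − sin φ) = 3.162.
σ_v = γz + q = 19.6 × 7.6 + 18 = 167.0 kPa.
σ_h = K_p σ_v = 3.162 × 167.0 = 528.0 kPa.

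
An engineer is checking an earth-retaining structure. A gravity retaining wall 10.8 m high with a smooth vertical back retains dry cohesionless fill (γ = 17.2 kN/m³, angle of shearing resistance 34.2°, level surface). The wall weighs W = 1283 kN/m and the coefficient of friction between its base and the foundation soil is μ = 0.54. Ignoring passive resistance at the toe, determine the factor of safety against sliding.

2.46

K_a = tan²(45° − 34.2°/2) = 0.2803.
P_a = ½K_aγH² = 0.5×0.2803×17.2×10.8² = 281.2 kN/m, acting at H/3 = 3.600 m above the base.
FS_sliding = μW / P_a = 0.54×1283 / 281.2 = 2.464.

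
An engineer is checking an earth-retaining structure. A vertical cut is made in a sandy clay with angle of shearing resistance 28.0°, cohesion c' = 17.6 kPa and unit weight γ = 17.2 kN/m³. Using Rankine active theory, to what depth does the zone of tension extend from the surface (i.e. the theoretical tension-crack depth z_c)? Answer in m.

3.41 m

K_a = tan²(45° − 28.0°/2) = 0.3610; √K_a = 0.6009.
The active pressure is zero where K_a γ z = 2c√K_a, so z_c = 2c/(γ√K_a) = 2×17.6/(17.2×0.6009) = 3.406 m.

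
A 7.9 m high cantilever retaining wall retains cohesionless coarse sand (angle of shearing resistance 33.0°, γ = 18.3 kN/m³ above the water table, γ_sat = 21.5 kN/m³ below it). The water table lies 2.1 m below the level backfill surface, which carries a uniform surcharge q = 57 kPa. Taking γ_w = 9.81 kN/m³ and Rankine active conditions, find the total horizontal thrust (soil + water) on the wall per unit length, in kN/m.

433 kN/m

K_a = tan²(45° − φ/2) = 0.2948.
γ' = 21.5 − 9.81 = 11.69 kN/m³. h₂ = H − d_w = 5.8 m.
σ'_h: at surface K_a·q = 16.80; at WT K_a(q+γd_w) = 28.13; at base K_a(q+γd_w+γ'h₂) = 48.12 kPa.
P₁ = ½(16.80+28.13)×2.1 = 47.18; P₂ = ½(28.13+48.12)×5.8 = 221.1; P_w = ½γ_w h₂² = 165.0.
Total = 47.18+221.1+165.0 = 433.3 kN/m.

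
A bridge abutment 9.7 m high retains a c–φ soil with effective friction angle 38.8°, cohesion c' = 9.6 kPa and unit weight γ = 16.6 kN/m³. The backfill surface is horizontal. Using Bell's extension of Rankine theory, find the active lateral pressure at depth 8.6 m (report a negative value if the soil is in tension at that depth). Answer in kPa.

23.6 kPa

K_a = (1 − sin φ)/(1 + sin φ) = 0.2296.
σ_a = K_a γ z − 2c√K_a = 0.2296×16.6×8.6 − 2×9.6×0.4791 = 23.57 kPa.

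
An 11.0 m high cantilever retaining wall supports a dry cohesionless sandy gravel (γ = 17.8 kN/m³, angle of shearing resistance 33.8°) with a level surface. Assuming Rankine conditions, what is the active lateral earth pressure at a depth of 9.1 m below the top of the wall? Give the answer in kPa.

46.2 kPa

K_a = (1 − sin φ)/(1 + sin φ) = 0.2851.
σ_h = K_a γ z = 0.2851 × 17.8 × 9.1 = 46.18 kPa.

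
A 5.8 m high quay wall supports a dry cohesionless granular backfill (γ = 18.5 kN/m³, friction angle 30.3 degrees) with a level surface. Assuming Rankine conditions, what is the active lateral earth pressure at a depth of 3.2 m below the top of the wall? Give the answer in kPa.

19.5 kPa

K_a = (1 − sin φ)/(1 + sin φ) = 0.3293.
σ_h = K_a γ z = 0.3293 × 18.5 × 3.2 = 19.50 kPa.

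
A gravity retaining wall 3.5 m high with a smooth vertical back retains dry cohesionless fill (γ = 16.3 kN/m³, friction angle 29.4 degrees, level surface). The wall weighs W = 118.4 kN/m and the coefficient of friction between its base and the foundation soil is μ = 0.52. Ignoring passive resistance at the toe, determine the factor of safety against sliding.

1.81

K_a = tan²(45° − 29.4°/2) = 0.3415.
P_a = ½K_aγH² = 0.5×0.3415×16.3×3.5² = 34.09 kN/m, acting at H/3 = 1.167 m above the base.
FS_sliding = μW / P_a = 0.52×118.4 / 34.09 = 1.806.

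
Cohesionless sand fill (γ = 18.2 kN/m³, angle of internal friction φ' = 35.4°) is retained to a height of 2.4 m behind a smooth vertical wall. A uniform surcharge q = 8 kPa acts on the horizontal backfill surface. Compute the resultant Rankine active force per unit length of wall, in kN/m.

19.1 kN/m

K_a = tan²(45° − φ/2) = 0.2664.
Soil triangle: ½ K_a γ H² = 0.5×0.2664×18.2×2.4² = 13.96 kN/m.
Surcharge rectangle: K_a q H = 0.2664×8×2.4 = 5.115 kN/m.
Total = 13.96 + 5.115 = 19.08 kN/m.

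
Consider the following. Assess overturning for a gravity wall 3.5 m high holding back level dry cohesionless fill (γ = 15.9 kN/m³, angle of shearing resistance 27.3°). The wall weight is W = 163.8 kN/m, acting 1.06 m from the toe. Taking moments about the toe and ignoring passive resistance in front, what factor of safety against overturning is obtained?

K_a = tan²(45° − 27.3°/2) = 0.3711.
P_a = ½K_aγH² = 0.5×0.3711×15.9×3.5² = 36.14 kN/m, acting at H/3 = 1.167 m above the base.
Overturning moment M_o = P_a × H/3 = 36.14 × 1.167 = 42.17.
Resisting moment M_r = W × 1.06 = 163.8 × 1.06 = 173.6.
FS_overturning = M_r/M_o = 173.6/42.17 = 4.118.

4.12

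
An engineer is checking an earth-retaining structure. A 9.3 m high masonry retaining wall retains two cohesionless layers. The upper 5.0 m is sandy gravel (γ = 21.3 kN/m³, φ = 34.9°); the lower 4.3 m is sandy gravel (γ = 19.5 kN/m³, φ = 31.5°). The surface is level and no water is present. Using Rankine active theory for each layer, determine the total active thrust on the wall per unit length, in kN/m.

K_a1 = tan²(45°−34.9°/2) = 0.2721; K_a2 = tan²(45°−31.5°/2) = 0.3136.
Layer 1: σ at base = K_a1 γ₁ h₁ = 28.98 kPa; P₁ = ½×28.98×5.0 = 72.46.
Layer 2: σ_v at top = γ₁h₁ = 106.5; σ_h top = K_a2×106.5 = 33.40; σ_h base = K_a2×(106.5+19.5×4.3) = 59.70.
P₂ = ½(33.40+59.70)×4.3 = 200.2. Total P_a = 72.46+200.2 = 272.6 kN/m.

273 kN/m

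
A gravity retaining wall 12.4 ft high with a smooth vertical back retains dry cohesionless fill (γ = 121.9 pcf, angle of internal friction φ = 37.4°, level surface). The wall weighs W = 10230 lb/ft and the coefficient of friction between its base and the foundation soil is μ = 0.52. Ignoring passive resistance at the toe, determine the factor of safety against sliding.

K_a = tan²(45° − 37.4°/2) = 0.2443.
P_a = ½K_aγH² = 0.5×0.2443×121.9×12.4² = 2289 lb/ft, acting at H/3 = 4.133 ft above the base.
FS_sliding = μW / P_a = 0.52×10230 / 2289 = 2.324.

2.32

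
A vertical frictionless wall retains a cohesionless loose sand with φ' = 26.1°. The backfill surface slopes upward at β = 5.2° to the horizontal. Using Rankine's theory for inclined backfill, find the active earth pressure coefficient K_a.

0.395

K_a = cos β · (cos β − √(cos²β − cos²φ)) / (cos β + √(cos²β − cos²φ)).
cos β = 0.9959, cos φ = 0.8980, √(cos²β − cos²φ) = 0.4305.
K_a = 0.9959 × (0.9959 − 0.4305)/(0.9959 + 0.4305) = 0.3947.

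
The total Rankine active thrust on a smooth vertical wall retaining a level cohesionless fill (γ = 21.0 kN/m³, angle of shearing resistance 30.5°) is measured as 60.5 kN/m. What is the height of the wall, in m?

K_a = 0.3267. P_a = ½ K_a γ H² ⇒ H = √(2P_a/(K_a γ)).
H = √(2×60.5/(0.3267×21.0)) = 4.200 m.

4.20 m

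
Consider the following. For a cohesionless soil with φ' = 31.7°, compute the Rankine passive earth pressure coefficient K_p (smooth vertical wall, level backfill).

3.21

K_p = (1 + sin φ)/(1 − sin φ) = tan²(45° + 31.7°/2) = 3.215.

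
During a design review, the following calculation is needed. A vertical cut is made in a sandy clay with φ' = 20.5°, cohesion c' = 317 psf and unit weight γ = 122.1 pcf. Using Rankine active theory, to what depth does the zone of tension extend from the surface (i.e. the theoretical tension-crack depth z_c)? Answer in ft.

7.48 ft

K_a = tan²(45° − 20.5°/2) = 0.4813; √K_a = 0.6937.
The active pressure is zero where K_a γ z = 2c√K_a, so z_c = 2c/(γ√K_a) = 2×317/(122.1×0.6937) = 7.485 ft.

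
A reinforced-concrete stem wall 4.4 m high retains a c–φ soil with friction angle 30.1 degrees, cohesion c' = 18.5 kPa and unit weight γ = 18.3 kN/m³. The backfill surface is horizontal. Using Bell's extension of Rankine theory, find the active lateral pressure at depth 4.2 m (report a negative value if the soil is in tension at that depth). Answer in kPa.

4.20 kPa

K_a = (1 − sin φ)/(1 + sin φ) = 0.3320.
σ_a = K_a γ z − 2c√K_a = 0.3320×18.3×4.2 − 2×18.5×0.5762 = 4.198 kPa.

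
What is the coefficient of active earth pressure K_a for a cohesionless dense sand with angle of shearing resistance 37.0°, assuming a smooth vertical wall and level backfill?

K_a = tan²(45° − φ/2) = tan²(26.50°) = 0.2486.

0.249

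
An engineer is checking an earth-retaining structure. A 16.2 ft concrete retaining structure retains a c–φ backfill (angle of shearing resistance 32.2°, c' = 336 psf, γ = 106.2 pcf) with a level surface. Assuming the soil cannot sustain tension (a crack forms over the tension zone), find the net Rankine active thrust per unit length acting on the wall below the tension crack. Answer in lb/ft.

363 lb/ft

K_a = 0.3047; √K_a = 0.5520.
Tension-crack depth z_c = 2c/(γ√K_a) = 2×336/(106.2×0.5520) = 11.46 ft.
σ_a at base = K_a γ H − 2c√K_a = 0.3047×106.2×16.2 − 2×336×0.5520 = 153.3 psf.
P_a = ½ × 153.3 × (H − z_c) = 0.5×153.3×4.737 = 363.2 lb/ft.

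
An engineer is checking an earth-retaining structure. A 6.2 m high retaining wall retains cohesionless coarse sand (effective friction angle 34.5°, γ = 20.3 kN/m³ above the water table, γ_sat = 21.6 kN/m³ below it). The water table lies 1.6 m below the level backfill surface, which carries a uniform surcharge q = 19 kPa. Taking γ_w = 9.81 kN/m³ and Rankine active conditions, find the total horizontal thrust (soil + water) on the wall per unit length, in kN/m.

219 kN/m

K_a = tan²(45° − φ/2) = 0.2768.
γ' = 21.6 − 9.81 = 11.79 kN/m³. h₂ = H − d_w = 4.6 m.
σ'_h: at surface K_a·q = 5.259; at WT K_a(q+γd_w) = 14.25; at base K_a(q+γd_w+γ'h₂) = 29.26 kPa.
P₁ = ½(5.259+14.25)×1.6 = 15.61; P₂ = ½(14.25+29.26)×4.6 = 100.1; P_w = ½γ_w h₂² = 103.8.
Total = 15.61+100.1+103.8 = 219.5 kN/m.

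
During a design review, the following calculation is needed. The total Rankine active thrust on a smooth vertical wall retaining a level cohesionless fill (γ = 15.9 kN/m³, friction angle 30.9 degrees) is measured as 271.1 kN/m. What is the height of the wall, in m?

10.3 m

K_a = 0.3214. P_a = ½ K_a γ H² ⇒ H = √(2P_a/(K_a γ)).
H = √(2×271.1/(0.3214×15.9)) = 10.30 m.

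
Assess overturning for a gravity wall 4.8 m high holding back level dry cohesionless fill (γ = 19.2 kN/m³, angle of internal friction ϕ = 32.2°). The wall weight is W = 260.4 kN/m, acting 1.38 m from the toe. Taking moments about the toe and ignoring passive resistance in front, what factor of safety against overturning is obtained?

K_a = tan²(45° − 32.2°/2) = 0.3047.
P_a = ½K_aγH² = 0.5×0.3047×19.2×4.8² = 67.40 kN/m, acting at H/3 = 1.600 m above the base.
Overturning moment M_o = P_a × H/3 = 67.40 × 1.600 = 107.8.
Resisting moment M_r = W × 1.38 = 260.4 × 1.38 = 359.4.
FS_overturning = M_r/M_o = 359.4/107.8 = 3.332.

3.33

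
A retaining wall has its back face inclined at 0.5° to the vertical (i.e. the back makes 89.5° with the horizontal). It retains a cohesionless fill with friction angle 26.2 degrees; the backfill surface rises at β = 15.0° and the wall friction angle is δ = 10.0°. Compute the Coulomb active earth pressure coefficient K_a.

K_a = sin²(α+φ) / [sin²α · sin(α−δ) · (1 + √{sin(φ+δ)sin(φ−β) / (sin(α−δ)sin(α+β))})²].
With α = 89.5°, φ = 26.2°, δ = 10.0°, β = 15.0°: K_a = 0.4551.

0.455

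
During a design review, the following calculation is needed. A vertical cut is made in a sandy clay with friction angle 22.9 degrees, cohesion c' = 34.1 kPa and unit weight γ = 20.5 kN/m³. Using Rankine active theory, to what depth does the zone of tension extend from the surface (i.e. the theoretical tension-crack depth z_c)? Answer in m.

5.02 m

K_a = tan²(45° − 22.9°/2) = 0.4398; √K_a = 0.6631.
The active pressure is zero where K_a γ z = 2c√K_a, so z_c = 2c/(γ√K_a) = 2×34.1/(20.5×0.6631) = 5.017 m.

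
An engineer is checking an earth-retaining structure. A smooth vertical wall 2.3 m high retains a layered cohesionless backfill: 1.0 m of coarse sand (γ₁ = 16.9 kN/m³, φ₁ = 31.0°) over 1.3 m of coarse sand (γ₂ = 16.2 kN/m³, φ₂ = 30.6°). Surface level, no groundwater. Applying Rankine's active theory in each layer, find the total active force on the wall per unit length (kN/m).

K_a1 = tan²(45°−31.0°/2) = 0.3201; K_a2 = tan²(45°−30.6°/2) = 0.3253.
Layer 1: σ at base = K_a1 γ₁ h₁ = 5.410 kPa; P₁ = ½×5.410×1.0 = 2.705.
Layer 2: σ_v at top = γ₁h₁ = 16.90; σ_h top = K_a2×16.90 = 5.498; σ_h base = K_a2×(16.90+16.2×1.3) = 12.35.
P₂ = ½(5.498+12.35)×1.3 = 11.60. Total P_a = 2.705+11.60 = 14.31 kN/m.

14.3 kN/m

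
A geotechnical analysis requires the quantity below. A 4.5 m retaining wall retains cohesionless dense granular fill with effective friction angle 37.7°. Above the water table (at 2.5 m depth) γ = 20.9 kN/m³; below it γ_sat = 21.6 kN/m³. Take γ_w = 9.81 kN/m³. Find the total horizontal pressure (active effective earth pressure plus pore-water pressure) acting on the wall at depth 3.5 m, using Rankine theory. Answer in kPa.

K_a = (1 − sin φ)/(1 + sin φ) = 0.2411.
γ' = 21.6 − 9.81 = 11.79 kN/m³.
Effective vertical stress at 3.5 m: σ'_v = 20.9×2.5 + 11.79×1.00 = 64.04 kPa.
σ'_h = K_a σ'_v = 0.2411 × 64.04 = 15.44 kPa; u = γ_w × 1.00 = 9.810 kPa.
Total σ_h = 15.44 + 9.810 = 25.25 kPa.

25.2 kPa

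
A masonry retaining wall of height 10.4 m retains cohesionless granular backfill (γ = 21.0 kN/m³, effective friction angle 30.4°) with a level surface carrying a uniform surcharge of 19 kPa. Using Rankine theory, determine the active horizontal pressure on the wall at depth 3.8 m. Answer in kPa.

K_a = (1 − sin φ)/(1 + sin φ) = 0.3280.
σ_v = γz + q = 21.0 × 3.8 + 19 = 98.80 kPa.
σ_h = K_a σ_v = 0.3280 × 98.80 = 32.41 kPa.

32.4 kPa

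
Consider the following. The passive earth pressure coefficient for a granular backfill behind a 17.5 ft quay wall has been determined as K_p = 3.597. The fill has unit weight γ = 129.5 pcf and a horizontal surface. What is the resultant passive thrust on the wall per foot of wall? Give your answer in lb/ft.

P = ½ K_p γ H² = 0.5 × 3.597 × 129.5 × 17.5² = 71330 lb/ft.

71300 lb/ft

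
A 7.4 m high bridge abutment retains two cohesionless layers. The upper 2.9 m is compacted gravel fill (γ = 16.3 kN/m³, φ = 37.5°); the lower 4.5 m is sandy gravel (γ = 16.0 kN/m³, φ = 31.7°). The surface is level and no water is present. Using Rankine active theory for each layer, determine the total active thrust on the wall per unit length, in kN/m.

K_a1 = tan²(45°−37.5°/2) = 0.2432; K_a2 = tan²(45°−31.7°/2) = 0.3111.
Layer 1: σ at base = K_a1 γ₁ h₁ = 11.50 kPa; P₁ = ½×11.50×2.9 = 16.67.
Layer 2: σ_v at top = γ₁h₁ = 47.27; σ_h top = K_a2×47.27 = 14.70; σ_h base = K_a2×(47.27+16.0×4.5) = 37.10.
P₂ = ½(14.70+37.10)×4.5 = 116.6. Total P_a = 16.67+116.6 = 133.2 kN/m.

133 kN/m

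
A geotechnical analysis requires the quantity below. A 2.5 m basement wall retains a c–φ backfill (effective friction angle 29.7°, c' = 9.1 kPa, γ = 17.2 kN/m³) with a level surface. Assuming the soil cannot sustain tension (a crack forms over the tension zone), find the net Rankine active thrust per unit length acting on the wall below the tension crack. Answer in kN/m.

K_a = 0.3374; √K_a = 0.5808.
Tension-crack depth z_c = 2c/(γ√K_a) = 2×9.1/(17.2×0.5808) = 1.822 m.
σ_a at base = K_a γ H − 2c√K_a = 0.3374×17.2×2.5 − 2×9.1×0.5808 = 3.936 kPa.
P_a = ½ × 3.936 × (H − z_c) = 0.5×3.936×0.6783 = 1.335 kN/m.

1.33 kN/m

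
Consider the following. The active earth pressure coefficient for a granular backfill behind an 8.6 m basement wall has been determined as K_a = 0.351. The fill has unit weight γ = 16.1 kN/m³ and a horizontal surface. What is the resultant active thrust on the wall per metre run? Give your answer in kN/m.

209 kN/m

P = ½ K_a γ H² = 0.5 × 0.351 × 16.1 × 8.6² = 209.0 kN/m.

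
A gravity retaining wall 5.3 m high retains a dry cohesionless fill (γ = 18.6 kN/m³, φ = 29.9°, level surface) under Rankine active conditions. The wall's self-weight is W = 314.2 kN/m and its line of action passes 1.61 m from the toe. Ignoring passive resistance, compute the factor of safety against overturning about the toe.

K_a = tan²(45° − 29.9°/2) = 0.3347.
P_a = ½K_aγH² = 0.5×0.3347×18.6×5.3² = 87.43 kN/m, acting at H/3 = 1.767 m above the base.
Overturning moment M_o = P_a × H/3 = 87.43 × 1.767 = 154.5.
Resisting moment M_r = W × 1.61 = 314.2 × 1.61 = 505.9.
FS_overturning = M_r/M_o = 505.9/154.5 = 3.275.

3.28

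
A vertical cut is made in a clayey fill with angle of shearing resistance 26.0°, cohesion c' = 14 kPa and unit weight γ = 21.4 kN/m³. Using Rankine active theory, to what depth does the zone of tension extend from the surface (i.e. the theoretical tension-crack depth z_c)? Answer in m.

2.09 m

K_a = tan²(45° − 26.0°/2) = 0.3905; √K_a = 0.6249.
The active pressure is zero where K_a γ z = 2c√K_a, so z_c = 2c/(γ√K_a) = 2×14/(21.4×0.6249) = 2.094 m.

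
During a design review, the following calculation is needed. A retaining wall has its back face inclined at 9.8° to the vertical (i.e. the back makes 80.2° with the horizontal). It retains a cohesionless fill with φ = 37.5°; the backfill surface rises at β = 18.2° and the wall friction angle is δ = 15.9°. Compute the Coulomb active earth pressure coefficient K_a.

0.375

K_a = sin²(α+φ) / [sin²α · sin(α−δ) · (1 + √{sin(φ+δ)sin(φ−β) / (sin(α−δ)sin(α+β))})²].
With α = 80.2°, φ = 37.5°, δ = 15.9°, β = 18.2°: K_a = 0.3751.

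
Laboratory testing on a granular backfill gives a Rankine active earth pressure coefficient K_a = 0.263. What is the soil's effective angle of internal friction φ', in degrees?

35.7°

K_a = tan²(45° − φ/2) ⇒ 45° − φ/2 = arctan(√0.263) = 27.15°.
φ = 2(45° − 27.15°) = 35.70°.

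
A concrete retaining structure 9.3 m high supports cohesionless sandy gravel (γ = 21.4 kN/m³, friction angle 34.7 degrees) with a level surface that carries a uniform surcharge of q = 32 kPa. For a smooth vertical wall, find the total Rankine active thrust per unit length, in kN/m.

K_a = tan²(45° − φ/2) = 0.2745.
Soil triangle: ½ K_a γ H² = 0.5×0.2745×21.4×9.3² = 254.0 kN/m.
Surcharge rectangle: K_a q H = 0.2745×32×9.3 = 81.68 kN/m.
Total = 254.0 + 81.68 = 335.7 kN/m.

336 kN/m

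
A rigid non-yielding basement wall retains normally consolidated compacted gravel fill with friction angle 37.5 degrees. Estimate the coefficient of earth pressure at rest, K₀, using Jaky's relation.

K₀ = 1 − sin φ' = 1 − sin 37.5° = 0.3912.

0.391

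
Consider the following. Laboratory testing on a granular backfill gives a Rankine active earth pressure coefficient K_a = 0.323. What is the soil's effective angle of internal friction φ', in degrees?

K_a = tan²(45° − φ/2) ⇒ 45° − φ/2 = arctan(√0.323) = 29.61°.
φ = 2(45° − 29.61°) = 30.78°.

30.8°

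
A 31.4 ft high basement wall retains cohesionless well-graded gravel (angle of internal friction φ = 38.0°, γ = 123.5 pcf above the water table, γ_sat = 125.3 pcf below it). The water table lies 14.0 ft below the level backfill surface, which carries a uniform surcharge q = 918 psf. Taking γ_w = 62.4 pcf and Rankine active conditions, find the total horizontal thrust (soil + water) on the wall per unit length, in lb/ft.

K_a = tan²(45° − φ/2) = 0.2379.
γ' = 125.3 − 62.4 = 62.90 pcf. h₂ = H − d_w = 17.4 ft.
σ'_h: at surface K_a·q = 218.4; at WT K_a(q+γd_w) = 629.7; at base K_a(q+γd_w+γ'h₂) = 890.0 psf.
P₁ = ½(218.4+629.7)×14.0 = 5936; P₂ = ½(629.7+890.0)×17.4 = 13220; P_w = ½γ_w h₂² = 9446.
Total = 5936+13220+9446 = 28600 lb/ft.

28600 lb/ft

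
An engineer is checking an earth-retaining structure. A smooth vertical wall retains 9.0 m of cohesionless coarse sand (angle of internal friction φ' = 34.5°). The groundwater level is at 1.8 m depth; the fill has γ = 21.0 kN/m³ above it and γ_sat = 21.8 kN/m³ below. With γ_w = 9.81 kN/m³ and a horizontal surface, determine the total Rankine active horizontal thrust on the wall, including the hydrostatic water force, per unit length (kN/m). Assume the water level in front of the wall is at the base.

K_a = tan²(45° − φ/2) = 0.2768.
γ' = 21.8 − 9.81 = 11.99 kN/m³. Depth below WT = 7.2 m.
σ'_h at WT = K_a γ d_w = 10.46 kPa; at base = 10.46 + K_a γ' × 7.2 = 34.36 kPa.
P₁ (0–1.8 m) = ½×10.46×1.8 = 9.417. P₂ (1.8–9.0 m) = ½(10.46+34.36)×7.2 = 161.4.
P_w = ½ γ_w h₂² = 0.5×9.81×7.2² = 254.3. Total = 9.417+161.4+254.3 = 425.1 kN/m.

425 kN/m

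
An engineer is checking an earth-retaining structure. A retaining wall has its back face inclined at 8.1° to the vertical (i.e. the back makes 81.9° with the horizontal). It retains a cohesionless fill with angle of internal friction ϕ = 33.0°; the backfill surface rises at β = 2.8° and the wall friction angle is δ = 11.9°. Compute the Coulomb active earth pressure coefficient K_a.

0.342

K_a = sin²(α+φ) / [sin²α · sin(α−δ) · (1 + √{sin(φ+δ)sin(φ−β) / (sin(α−δ)sin(α+β))})²].
With α = 81.9°, φ = 33.0°, δ = 11.9°, β = 2.8°: K_a = 0.3420.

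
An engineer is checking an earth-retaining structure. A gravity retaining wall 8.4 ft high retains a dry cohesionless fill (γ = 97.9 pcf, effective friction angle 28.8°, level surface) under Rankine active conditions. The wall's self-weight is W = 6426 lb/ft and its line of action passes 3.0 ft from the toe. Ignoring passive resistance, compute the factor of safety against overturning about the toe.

5.70

K_a = tan²(45° − 28.8°/2) = 0.3498.
P_a = ½K_aγH² = 0.5×0.3498×97.9×8.4² = 1208 lb/ft, acting at H/3 = 2.800 ft above the base.
Overturning moment M_o = P_a × H/3 = 1208 × 2.800 = 3382.
Resisting moment M_r = W × 3.0 = 6426 × 3.0 = 19280.
FS_overturning = M_r/M_o = 19280/3382 = 5.699.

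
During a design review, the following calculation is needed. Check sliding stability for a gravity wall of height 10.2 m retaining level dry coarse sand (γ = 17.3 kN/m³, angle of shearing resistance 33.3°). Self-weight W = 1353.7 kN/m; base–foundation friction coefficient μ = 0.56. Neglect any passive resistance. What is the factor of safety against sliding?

K_a = tan²(45° − 33.3°/2) = 0.2911.
P_a = ½K_aγH² = 0.5×0.2911×17.3×10.2² = 262.0 kN/m, acting at H/3 = 3.400 m above the base.
FS_sliding = μW / P_a = 0.56×1353.7 / 262.0 = 2.893.

2.89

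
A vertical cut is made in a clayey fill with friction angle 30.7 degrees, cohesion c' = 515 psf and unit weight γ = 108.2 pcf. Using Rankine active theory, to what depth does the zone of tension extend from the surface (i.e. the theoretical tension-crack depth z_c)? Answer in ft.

16.7 ft

K_a = tan²(45° − 30.7°/2) = 0.3240; √K_a = 0.5692.
The active pressure is zero where K_a γ z = 2c√K_a, so z_c = 2c/(γ√K_a) = 2×515/(108.2×0.5692) = 16.72 ft.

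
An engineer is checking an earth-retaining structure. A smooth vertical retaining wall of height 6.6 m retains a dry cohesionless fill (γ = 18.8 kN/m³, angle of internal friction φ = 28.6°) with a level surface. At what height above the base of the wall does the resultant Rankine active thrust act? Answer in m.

K_a = 0.3525.
The pressure distribution is triangular, so the resultant acts at H/3 above the base = 6.6/3 = 2.200 m.

2.20 m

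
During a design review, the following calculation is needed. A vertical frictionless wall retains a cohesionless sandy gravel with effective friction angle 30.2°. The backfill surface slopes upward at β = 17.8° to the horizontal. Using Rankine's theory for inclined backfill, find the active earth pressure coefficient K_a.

K_a = cos β · (cos β − √(cos²β − cos²φ)) / (cos β + √(cos²β − cos²φ)).
cos β = 0.9521, cos φ = 0.8643, √(cos²β − cos²φ) = 0.3995.
K_a = 0.9521 × (0.9521 − 0.3995)/(0.9521 + 0.3995) = 0.3893.

0.389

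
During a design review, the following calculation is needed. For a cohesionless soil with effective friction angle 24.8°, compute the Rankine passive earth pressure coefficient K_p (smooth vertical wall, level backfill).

2.45

K_p = (1 + sin φ)/(1 − sin φ) = tan²(45° + 24.8°/2) = 2.445.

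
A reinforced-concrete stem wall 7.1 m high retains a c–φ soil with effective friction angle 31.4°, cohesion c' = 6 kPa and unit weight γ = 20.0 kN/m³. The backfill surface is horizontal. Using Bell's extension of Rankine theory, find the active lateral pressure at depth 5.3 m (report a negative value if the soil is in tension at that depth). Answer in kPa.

K_a = (1 − sin φ)/(1 + sin φ) = 0.3149.
σ_a = K_a γ z − 2c√K_a = 0.3149×20.0×5.3 − 2×6×0.5612 = 26.65 kPa.

26.6 kPa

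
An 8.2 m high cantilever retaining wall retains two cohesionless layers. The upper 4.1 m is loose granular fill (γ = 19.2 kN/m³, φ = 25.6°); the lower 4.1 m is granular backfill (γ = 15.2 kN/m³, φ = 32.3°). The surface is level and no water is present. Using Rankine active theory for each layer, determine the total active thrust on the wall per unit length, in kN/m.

201 kN/m

K_a1 = tan²(45°−25.6°/2) = 0.3966; K_a2 = tan²(45°−32.3°/2) = 0.3035.
Layer 1: σ at base = K_a1 γ₁ h₁ = 31.22 kPa; P₁ = ½×31.22×4.1 = 64.00.
Layer 2: σ_v at top = γ₁h₁ = 78.72; σ_h top = K_a2×78.72 = 23.89; σ_h base = K_a2×(78.72+15.2×4.1) = 42.80.
P₂ = ½(23.89+42.80)×4.1 = 136.7. Total P_a = 64.00+136.7 = 200.7 kN/m.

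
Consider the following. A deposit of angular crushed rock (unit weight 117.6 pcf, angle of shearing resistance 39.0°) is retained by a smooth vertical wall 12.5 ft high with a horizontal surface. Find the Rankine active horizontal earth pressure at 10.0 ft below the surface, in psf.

K_a = (1 − sin φ)/(1 + sin φ) = 0.2275.
σ_h = K_a γ z = 0.2275 × 117.6 × 10.0 = 267.5 psf.

268 psf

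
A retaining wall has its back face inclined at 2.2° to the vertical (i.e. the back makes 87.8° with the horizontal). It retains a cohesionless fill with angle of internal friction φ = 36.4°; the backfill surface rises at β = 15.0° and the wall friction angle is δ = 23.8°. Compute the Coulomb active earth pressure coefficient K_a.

K_a = sin²(α+φ) / [sin²α · sin(α−δ) · (1 + √{sin(φ+δ)sin(φ−β) / (sin(α−δ)sin(α+β))})²].
With α = 87.8°, φ = 36.4°, δ = 23.8°, β = 15.0°: K_a = 0.2973.

0.297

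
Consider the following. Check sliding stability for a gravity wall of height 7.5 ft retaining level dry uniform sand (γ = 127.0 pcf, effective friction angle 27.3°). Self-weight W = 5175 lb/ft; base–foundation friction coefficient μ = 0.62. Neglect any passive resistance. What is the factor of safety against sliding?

2.42

K_a = tan²(45° − 27.3°/2) = 0.3711.
P_a = ½K_aγH² = 0.5×0.3711×127.0×7.5² = 1326 lb/ft, acting at H/3 = 2.500 ft above the base.
FS_sliding = μW / P_a = 0.62×5175 / 1326 = 2.420.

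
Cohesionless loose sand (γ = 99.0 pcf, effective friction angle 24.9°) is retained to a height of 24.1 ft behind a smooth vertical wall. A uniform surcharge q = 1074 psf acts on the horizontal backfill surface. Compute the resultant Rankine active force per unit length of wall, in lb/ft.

22300 lb/ft

K_a = tan²(45° − φ/2) = 0.4074.
Soil triangle: ½ K_a γ H² = 0.5×0.4074×99.0×24.1² = 11710 lb/ft.
Surcharge rectangle: K_a q H = 0.4074×1074×24.1 = 10550 lb/ft.
Total = 11710 + 10550 = 22260 lb/ft.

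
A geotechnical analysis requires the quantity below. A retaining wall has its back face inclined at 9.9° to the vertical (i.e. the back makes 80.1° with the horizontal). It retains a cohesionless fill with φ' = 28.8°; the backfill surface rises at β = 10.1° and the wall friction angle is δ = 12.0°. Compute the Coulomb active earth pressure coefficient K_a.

K_a = sin²(α+φ) / [sin²α · sin(α−δ) · (1 + √{sin(φ+δ)sin(φ−β) / (sin(α−δ)sin(α+β))})²].
With α = 80.1°, φ = 28.8°, δ = 12.0°, β = 10.1°: K_a = 0.4568.

0.457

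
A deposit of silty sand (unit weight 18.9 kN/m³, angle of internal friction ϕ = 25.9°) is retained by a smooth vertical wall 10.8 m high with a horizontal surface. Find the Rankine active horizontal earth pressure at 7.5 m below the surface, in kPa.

55.6 kPa

K_a = (1 − sin φ)/(1 + sin φ) = 0.3920.
σ_h = K_a γ z = 0.3920 × 18.9 × 7.5 = 55.56 kPa.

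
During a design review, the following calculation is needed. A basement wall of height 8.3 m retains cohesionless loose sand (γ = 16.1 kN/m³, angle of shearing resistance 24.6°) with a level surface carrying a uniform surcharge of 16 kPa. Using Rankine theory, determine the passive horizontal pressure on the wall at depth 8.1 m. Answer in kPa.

K_p = (1 + sin φ)/(1 − sin φ) = 2.426.
σ_v = γz + q = 16.1 × 8.1 + 16 = 146.4 kPa.
σ_h = K_p σ_v = 2.426 × 146.4 = 355.2 kPa.

355 kPa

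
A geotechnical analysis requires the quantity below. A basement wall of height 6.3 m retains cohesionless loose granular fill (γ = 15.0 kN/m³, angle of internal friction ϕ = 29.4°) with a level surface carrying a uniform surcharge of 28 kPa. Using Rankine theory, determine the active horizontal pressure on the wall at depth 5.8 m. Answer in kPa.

K_a = (1 − sin φ)/(1 + sin φ) = 0.3415.
σ_v = γz + q = 15.0 × 5.8 + 28 = 115.0 kPa.
σ_h = K_a σ_v = 0.3415 × 115.0 = 39.27 kPa.

39.3 kPa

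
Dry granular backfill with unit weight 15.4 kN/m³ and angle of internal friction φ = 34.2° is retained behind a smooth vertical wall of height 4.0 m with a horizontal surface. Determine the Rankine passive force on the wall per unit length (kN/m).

K_p = tan²(45° + φ/2) = 3.567.
P_p = ½ K_p γ H² = 0.5 × 3.567 × 15.4 × 4.0² = 439.5 kN/m.

439 kN/m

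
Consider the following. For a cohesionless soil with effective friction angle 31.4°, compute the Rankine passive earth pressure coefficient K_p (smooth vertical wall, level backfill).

K_p = (1 + sin φ)/(1 − sin φ) = tan²(45° + 31.4°/2) = 3.175.

3.18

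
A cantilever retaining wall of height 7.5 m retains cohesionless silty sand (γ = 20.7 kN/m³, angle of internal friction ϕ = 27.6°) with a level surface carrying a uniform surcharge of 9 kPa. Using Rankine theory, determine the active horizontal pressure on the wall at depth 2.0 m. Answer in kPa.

18.5 kPa

K_a = (1 − sin φ)/(1 + sin φ) = 0.3668.
σ_v = γz + q = 20.7 × 2.0 + 9 = 50.40 kPa.
σ_h = K_a σ_v = 0.3668 × 50.40 = 18.49 kPa.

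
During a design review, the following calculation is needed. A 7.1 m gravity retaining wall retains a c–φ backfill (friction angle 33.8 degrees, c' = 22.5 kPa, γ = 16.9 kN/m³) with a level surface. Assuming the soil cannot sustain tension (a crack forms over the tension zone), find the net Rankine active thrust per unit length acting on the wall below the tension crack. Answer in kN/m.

K_a = 0.2851; √K_a = 0.5340.
Tension-crack depth z_c = 2c/(γ√K_a) = 2×22.5/(16.9×0.5340) = 4.987 m.
σ_a at base = K_a γ H − 2c√K_a = 0.2851×16.9×7.1 − 2×22.5×0.5340 = 10.18 kPa.
P_a = ½ × 10.18 × (H − z_c) = 0.5×10.18×2.113 = 10.76 kN/m.

10.8 kN/m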